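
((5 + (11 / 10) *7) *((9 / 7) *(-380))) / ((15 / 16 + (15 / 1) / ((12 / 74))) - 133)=231648 / 1477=156.84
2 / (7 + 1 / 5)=5 / 18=0.28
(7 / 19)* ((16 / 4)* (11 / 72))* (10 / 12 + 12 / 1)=5929 / 2052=2.89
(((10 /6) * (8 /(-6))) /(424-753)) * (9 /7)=20 /2303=0.01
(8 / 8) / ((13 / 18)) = 18 / 13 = 1.38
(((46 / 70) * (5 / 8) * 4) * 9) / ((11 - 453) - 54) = -207 / 6944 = -0.03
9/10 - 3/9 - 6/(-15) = 29/30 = 0.97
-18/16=-9/8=-1.12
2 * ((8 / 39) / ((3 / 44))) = 704 / 117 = 6.02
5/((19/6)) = 30/19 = 1.58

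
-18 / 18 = -1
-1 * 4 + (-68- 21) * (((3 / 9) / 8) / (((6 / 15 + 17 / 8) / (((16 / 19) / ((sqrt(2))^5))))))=-4- 890 * sqrt(2) / 5757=-4.22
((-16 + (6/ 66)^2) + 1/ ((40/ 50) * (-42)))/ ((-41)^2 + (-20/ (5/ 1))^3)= -325685/ 32870376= -0.01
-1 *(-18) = 18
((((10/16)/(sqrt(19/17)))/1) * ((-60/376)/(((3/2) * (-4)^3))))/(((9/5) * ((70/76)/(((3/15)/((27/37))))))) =185 * sqrt(323)/20466432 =0.00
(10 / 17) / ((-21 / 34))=-20 / 21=-0.95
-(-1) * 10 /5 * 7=14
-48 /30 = -8 /5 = -1.60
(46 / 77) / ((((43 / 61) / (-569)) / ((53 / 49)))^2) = 155666002790734 / 341837573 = 455380.03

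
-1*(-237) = 237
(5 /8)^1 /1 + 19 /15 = 1.89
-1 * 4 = -4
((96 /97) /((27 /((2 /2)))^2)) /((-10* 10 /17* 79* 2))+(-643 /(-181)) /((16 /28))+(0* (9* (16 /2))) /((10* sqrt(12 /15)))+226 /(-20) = -5.08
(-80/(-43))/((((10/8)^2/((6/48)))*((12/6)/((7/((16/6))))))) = 42/215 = 0.20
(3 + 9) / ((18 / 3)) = 2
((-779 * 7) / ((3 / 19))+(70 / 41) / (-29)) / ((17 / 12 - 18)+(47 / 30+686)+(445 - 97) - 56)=-2463778660 / 68699231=-35.86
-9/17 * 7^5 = -151263/17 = -8897.82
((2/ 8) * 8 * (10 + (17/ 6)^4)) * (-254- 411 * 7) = -302082011/ 648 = -466175.94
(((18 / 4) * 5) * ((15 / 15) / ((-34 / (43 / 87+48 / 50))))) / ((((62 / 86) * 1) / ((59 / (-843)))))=8024531 / 85890460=0.09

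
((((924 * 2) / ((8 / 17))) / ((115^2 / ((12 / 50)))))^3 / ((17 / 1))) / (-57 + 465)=1885937823 / 36141574462890625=0.00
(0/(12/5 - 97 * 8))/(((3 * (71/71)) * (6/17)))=0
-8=-8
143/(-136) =-143/136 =-1.05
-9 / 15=-3 / 5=-0.60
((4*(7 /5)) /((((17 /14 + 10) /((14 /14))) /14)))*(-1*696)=-3819648 /785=-4865.79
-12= -12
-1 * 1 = -1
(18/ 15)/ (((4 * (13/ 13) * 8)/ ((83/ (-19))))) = -0.16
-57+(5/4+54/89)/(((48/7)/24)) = -35957/712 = -50.50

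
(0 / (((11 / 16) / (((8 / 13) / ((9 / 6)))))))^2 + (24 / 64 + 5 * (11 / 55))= 11 / 8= 1.38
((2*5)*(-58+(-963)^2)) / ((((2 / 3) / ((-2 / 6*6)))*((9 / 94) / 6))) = -1743344680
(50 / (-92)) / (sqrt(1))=-25 / 46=-0.54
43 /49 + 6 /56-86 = -16663 /196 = -85.02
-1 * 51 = -51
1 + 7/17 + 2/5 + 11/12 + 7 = 9923/1020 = 9.73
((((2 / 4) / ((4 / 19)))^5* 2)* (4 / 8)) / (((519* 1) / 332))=205516217 / 4251648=48.34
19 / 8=2.38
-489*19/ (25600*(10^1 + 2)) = -3097/ 102400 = -0.03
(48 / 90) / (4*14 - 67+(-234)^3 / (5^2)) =-40 / 38439537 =-0.00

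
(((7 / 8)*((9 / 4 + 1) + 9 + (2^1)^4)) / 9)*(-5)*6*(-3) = 3955 / 16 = 247.19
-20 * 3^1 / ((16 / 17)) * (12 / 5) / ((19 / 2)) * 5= -1530 / 19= -80.53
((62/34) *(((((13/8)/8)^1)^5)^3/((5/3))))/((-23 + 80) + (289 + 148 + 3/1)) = 4760288050310440401/52296776959610889713113502842880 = 0.00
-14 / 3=-4.67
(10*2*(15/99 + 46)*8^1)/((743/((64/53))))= 15595520/1299507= 12.00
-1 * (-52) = 52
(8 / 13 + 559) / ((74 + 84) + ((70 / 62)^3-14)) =216729525 / 56326127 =3.85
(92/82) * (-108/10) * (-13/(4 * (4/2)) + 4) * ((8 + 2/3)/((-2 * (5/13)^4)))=1460295369/256250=5698.71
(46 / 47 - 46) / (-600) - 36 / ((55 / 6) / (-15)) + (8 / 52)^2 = 773353211 / 13105950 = 59.01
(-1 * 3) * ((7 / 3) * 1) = -7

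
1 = 1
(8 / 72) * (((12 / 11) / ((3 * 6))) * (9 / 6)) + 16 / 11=1.46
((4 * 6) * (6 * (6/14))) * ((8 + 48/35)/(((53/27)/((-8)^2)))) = 244850688/12985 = 18856.43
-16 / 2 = -8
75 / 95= 15 / 19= 0.79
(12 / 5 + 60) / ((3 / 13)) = 1352 / 5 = 270.40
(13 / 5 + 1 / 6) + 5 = 7.77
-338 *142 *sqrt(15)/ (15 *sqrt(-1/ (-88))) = -116252.09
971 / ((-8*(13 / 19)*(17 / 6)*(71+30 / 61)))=-3376167 / 3855124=-0.88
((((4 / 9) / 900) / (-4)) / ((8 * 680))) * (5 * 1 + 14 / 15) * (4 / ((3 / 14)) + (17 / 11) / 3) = -18779 / 7270560000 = -0.00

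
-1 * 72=-72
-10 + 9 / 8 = -71 / 8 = -8.88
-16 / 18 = -8 / 9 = -0.89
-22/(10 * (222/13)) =-143/1110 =-0.13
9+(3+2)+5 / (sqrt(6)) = 5* sqrt(6) / 6+14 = 16.04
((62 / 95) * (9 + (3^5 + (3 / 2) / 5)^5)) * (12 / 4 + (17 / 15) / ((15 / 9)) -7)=-219356410532685462189 / 118750000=-1847211878169.98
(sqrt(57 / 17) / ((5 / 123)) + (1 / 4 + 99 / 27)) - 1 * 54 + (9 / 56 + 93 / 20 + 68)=19091 / 840 + 123 * sqrt(969) / 85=67.77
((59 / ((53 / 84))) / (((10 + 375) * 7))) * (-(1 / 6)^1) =-118 / 20405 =-0.01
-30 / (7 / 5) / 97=-150 / 679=-0.22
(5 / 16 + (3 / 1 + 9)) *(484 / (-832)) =-23837 / 3328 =-7.16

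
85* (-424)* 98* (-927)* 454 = 1486436787360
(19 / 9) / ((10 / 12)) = 38 / 15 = 2.53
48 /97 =0.49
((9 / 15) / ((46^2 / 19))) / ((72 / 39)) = 0.00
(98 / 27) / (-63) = -14 / 243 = -0.06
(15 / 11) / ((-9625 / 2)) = -6 / 21175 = -0.00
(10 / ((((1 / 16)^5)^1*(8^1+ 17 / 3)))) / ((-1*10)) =-3145728 / 41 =-76725.07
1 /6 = 0.17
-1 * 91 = -91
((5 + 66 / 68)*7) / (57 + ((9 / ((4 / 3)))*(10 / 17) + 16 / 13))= 18473 / 27493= 0.67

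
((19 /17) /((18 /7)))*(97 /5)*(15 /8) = 12901 /816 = 15.81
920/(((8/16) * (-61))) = -1840/61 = -30.16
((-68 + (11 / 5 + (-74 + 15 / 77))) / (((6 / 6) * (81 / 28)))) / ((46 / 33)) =-34.62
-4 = -4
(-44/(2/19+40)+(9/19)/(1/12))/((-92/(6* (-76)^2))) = -5047312/2921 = -1727.94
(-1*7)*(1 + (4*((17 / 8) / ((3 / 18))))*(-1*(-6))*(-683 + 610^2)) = -795575221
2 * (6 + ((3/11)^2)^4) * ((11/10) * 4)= 5144639388/97435855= 52.80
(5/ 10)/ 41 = 0.01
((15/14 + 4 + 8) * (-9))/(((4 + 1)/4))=-3294/35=-94.11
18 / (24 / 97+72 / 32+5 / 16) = 27936 / 4361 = 6.41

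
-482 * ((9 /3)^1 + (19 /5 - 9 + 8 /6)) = 6266 /15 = 417.73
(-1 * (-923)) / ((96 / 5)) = 4615 / 96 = 48.07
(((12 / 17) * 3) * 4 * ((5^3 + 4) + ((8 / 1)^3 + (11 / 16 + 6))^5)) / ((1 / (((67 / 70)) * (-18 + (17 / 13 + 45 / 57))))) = -1665058847422242043922517 / 343982080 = -4840539505494710.78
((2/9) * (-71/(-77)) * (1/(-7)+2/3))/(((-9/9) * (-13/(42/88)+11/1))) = 142/21483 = 0.01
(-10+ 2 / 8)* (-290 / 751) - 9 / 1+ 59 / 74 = -123311 / 27787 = -4.44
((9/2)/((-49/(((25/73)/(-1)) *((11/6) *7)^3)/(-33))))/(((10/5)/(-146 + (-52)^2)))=-3277021825/1168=-2805669.37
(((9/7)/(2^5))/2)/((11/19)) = 171/4928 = 0.03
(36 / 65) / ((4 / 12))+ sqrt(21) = 108 / 65+ sqrt(21) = 6.24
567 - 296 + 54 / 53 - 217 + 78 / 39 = 3022 / 53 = 57.02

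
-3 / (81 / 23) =-23 / 27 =-0.85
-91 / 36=-2.53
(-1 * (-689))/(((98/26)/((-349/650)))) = -240461/2450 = -98.15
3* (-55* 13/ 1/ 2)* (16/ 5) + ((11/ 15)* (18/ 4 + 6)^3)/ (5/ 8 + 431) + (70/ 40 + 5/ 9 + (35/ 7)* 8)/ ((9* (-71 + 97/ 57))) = -1684236540607/ 491016600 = -3430.10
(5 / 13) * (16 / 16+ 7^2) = 250 / 13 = 19.23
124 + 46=170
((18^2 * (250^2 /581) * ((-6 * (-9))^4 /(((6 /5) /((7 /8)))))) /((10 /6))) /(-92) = -2690420062500 /1909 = -1409334762.96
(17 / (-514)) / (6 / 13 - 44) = 0.00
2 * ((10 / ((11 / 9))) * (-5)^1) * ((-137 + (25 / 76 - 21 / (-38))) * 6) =13965750 / 209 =66821.77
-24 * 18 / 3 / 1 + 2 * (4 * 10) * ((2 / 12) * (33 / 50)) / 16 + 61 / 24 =-140.91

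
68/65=1.05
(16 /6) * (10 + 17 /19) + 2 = 590 /19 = 31.05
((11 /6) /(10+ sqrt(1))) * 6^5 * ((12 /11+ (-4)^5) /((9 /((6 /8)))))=-1215216 /11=-110474.18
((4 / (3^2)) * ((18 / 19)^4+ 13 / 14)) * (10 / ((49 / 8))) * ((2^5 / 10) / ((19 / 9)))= 1619884544 / 849301957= 1.91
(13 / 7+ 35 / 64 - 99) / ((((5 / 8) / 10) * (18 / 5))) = -72125 / 168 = -429.32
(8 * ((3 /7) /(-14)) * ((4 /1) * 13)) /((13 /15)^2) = -10800 /637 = -16.95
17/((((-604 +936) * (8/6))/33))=1683/1328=1.27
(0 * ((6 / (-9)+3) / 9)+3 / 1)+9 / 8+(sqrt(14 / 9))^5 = 196 * sqrt(14) / 243+33 / 8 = 7.14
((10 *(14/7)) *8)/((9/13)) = 2080/9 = 231.11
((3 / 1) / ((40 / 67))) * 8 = 201 / 5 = 40.20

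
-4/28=-1/7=-0.14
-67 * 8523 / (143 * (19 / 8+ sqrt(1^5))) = -507592 / 429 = -1183.20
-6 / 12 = -1 / 2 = -0.50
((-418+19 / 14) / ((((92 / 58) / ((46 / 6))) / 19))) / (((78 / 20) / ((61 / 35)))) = -196052963 / 11466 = -17098.64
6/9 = 2/3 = 0.67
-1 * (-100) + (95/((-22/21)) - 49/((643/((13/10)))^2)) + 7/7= 4692555059/454793900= 10.32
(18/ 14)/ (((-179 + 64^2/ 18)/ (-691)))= -55971/ 3059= -18.30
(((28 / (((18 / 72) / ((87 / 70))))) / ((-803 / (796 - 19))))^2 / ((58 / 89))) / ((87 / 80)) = 82532169216 / 3224045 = 25598.95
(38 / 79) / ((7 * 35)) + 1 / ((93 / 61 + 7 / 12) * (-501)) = 5069258 / 4987415755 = 0.00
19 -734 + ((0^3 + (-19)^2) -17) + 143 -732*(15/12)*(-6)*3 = 16242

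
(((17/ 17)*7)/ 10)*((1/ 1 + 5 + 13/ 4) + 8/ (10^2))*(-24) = -19593/ 125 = -156.74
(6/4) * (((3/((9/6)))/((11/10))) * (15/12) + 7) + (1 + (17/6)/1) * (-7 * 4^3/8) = -6625/33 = -200.76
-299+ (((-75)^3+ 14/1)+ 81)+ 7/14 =-844157/2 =-422078.50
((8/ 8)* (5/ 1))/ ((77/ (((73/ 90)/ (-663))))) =-73/ 918918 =-0.00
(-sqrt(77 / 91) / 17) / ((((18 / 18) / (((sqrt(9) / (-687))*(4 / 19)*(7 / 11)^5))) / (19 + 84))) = 0.00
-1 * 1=-1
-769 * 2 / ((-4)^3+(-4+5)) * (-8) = -12304 / 63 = -195.30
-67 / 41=-1.63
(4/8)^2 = 1/4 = 0.25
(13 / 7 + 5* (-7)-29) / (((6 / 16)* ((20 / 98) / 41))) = -33292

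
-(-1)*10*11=110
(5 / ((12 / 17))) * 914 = 38845 / 6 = 6474.17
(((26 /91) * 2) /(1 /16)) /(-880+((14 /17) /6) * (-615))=-1088 /114765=-0.01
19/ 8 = 2.38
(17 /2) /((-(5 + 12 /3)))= -17 /18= -0.94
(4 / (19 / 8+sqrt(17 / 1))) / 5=-608 / 3635+256 *sqrt(17) / 3635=0.12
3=3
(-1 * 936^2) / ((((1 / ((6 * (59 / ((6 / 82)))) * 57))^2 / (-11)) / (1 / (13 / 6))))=338246818289183232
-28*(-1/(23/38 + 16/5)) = 5320/723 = 7.36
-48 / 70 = -24 / 35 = -0.69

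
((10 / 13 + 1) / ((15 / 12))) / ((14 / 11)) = 506 / 455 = 1.11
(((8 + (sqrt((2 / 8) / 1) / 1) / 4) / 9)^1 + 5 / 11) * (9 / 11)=1075 / 968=1.11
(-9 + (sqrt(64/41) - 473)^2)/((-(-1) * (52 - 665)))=-9172584/25133 + 7568 * sqrt(41)/25133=-363.03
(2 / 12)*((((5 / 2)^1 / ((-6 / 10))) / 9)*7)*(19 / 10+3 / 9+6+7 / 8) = -38255 / 7776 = -4.92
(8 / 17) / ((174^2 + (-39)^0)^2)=0.00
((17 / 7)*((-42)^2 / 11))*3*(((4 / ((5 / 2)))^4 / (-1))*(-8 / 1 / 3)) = 140378112 / 6875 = 20418.63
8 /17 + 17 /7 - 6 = -369 /119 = -3.10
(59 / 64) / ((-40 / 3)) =-177 / 2560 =-0.07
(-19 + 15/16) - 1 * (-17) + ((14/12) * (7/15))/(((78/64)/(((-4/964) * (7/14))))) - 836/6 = -950104187/6767280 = -140.40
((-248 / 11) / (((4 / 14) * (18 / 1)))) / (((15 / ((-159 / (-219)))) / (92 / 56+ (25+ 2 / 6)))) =-169229 / 29565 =-5.72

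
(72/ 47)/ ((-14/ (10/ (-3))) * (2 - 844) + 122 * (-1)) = -90/ 214931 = -0.00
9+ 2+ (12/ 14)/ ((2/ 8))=101/ 7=14.43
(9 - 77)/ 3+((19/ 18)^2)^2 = -2249135/ 104976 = -21.43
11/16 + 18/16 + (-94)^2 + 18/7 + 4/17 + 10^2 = 17022939/1904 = 8940.62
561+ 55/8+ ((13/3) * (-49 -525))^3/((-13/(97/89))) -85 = 24801860795045/19224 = 1290150894.46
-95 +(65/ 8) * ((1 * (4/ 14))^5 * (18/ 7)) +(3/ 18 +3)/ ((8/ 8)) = -64796519/ 705894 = -91.79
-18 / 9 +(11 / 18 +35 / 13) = 305 / 234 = 1.30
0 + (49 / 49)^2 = 1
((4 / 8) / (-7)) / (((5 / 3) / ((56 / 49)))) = -12 / 245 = -0.05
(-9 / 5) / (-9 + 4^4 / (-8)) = 9 / 205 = 0.04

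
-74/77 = -0.96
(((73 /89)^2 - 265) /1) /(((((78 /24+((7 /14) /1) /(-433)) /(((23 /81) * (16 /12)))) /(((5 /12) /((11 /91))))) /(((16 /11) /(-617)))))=202398723304960 /808599998872017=0.25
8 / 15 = 0.53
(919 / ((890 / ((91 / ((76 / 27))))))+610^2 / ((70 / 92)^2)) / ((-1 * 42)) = -2130401597327 / 139203120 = -15304.27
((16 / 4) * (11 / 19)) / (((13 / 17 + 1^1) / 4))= 1496 / 285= 5.25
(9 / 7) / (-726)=-3 / 1694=-0.00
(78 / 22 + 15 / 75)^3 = 52.54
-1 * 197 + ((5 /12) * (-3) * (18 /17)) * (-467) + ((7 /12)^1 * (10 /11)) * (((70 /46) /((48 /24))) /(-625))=543329317 /1290300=421.09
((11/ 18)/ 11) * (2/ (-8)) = -1/ 72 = -0.01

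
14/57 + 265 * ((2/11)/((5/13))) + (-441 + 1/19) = -197774/627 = -315.43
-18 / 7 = -2.57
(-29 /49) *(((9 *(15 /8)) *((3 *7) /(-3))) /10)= 783 /112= 6.99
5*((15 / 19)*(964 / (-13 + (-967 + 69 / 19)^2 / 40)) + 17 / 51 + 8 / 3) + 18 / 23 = 15.95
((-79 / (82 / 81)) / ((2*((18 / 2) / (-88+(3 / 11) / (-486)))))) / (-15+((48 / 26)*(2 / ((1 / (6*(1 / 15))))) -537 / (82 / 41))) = -805255295 / 595260468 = -1.35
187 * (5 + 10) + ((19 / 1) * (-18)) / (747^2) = 173912767 / 62001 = 2805.00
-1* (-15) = 15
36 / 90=2 / 5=0.40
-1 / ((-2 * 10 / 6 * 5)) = 3 / 50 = 0.06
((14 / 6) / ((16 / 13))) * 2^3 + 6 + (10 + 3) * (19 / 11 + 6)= 8027 / 66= 121.62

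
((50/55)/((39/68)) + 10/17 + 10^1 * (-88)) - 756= -11915498/7293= -1633.83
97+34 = 131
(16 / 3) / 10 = 0.53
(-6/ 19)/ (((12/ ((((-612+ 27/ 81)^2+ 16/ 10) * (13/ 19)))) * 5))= -218870561/ 162450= -1347.31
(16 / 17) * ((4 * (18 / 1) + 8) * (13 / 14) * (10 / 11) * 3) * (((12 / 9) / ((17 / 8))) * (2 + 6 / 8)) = 665600 / 2023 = 329.02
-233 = -233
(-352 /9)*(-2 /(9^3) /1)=704 /6561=0.11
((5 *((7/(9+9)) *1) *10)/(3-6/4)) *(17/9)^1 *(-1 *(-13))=318.31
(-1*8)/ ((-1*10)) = 4/ 5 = 0.80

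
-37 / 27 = -1.37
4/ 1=4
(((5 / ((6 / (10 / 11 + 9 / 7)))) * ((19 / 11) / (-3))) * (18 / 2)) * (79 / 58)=-1268345 / 98252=-12.91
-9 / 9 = -1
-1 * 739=-739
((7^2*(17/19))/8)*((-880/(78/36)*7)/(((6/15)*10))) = -962115/247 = -3895.20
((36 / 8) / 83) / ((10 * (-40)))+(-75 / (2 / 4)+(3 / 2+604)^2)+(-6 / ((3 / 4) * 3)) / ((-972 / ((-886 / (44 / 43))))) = 195135395357629 / 532461600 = 366477.87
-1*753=-753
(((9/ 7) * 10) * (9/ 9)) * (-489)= -44010/ 7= -6287.14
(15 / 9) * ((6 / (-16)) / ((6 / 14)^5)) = -84035 / 1944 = -43.23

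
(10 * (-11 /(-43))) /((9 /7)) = 770 /387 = 1.99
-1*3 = -3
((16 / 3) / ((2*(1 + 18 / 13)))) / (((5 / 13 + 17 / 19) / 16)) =102752 / 7347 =13.99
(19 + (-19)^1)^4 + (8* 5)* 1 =40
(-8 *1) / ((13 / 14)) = -8.62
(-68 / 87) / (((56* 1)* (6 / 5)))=-85 / 7308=-0.01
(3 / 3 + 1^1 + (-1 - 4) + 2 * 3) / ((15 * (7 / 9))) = 9 / 35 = 0.26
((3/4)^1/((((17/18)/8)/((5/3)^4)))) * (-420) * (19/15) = -1330000/51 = -26078.43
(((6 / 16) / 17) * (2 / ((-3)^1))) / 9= -0.00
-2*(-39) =78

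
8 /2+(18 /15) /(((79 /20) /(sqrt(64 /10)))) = 4.77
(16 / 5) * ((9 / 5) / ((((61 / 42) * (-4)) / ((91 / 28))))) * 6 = -29484 / 1525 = -19.33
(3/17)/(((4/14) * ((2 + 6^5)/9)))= 189/264452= 0.00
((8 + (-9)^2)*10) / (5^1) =178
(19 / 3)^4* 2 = 3217.80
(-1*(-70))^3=343000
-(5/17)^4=-625/83521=-0.01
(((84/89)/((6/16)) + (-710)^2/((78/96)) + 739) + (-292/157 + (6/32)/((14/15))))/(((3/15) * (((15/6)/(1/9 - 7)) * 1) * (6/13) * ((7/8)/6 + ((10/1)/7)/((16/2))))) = -783526401399299/13707513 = -57160361.72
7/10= 0.70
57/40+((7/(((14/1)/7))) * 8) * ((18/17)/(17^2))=300201/196520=1.53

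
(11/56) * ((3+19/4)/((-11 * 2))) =-31/448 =-0.07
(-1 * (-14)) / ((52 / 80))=280 / 13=21.54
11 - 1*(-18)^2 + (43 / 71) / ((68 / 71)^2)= -1444259 / 4624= -312.34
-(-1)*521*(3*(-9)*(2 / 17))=-28134 / 17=-1654.94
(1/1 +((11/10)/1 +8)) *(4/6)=101/15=6.73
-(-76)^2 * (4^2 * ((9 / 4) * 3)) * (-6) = 3742848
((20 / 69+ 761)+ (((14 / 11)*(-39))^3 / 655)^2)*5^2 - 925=1866104996648775224 / 2097721324149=889586.70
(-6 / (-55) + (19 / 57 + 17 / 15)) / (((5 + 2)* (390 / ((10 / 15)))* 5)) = 4 / 51975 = 0.00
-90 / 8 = -45 / 4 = -11.25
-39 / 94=-0.41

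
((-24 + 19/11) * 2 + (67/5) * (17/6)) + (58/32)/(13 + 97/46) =-237013/36696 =-6.46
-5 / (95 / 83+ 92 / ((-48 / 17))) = 4980 / 31313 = 0.16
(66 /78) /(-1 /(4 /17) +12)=44 /403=0.11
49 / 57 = 0.86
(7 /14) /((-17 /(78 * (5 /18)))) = -65 /102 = -0.64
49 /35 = 7 /5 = 1.40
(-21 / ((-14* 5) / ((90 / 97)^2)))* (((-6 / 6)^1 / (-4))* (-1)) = -0.06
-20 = -20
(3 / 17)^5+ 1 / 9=0.11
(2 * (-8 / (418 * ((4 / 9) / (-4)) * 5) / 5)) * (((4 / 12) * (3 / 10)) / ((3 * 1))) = 12 / 26125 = 0.00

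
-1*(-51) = 51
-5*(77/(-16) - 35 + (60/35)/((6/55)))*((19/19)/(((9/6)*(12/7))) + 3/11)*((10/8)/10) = 1767845/177408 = 9.96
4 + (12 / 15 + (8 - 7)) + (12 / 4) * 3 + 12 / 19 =1466 / 95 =15.43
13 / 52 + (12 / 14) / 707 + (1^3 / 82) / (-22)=1118937 / 4463998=0.25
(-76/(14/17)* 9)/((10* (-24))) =969/280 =3.46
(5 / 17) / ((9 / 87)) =145 / 51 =2.84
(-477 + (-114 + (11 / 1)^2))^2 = 220900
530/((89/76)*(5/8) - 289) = -322240/175267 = -1.84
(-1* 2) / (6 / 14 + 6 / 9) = -42 / 23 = -1.83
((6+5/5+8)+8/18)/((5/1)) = 139/45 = 3.09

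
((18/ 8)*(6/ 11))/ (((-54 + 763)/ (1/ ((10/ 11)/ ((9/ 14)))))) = 243/ 198520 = 0.00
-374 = -374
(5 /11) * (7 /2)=35 /22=1.59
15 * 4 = 60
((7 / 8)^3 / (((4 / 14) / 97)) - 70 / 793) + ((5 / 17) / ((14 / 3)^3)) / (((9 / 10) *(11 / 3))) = 11841477506181 / 52084544512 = 227.35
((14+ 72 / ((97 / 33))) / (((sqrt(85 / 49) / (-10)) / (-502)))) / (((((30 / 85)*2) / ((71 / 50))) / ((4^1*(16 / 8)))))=1863221192*sqrt(85) / 7275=2361244.07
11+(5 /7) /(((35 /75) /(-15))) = -11.96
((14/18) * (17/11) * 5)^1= 595/99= 6.01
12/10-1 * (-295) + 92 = 1941/5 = 388.20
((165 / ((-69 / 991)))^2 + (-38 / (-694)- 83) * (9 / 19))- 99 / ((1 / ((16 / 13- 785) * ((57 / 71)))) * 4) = 72513203852453635 / 12876577324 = 5631403.60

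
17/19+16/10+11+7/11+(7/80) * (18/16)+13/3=7448909/401280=18.56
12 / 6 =2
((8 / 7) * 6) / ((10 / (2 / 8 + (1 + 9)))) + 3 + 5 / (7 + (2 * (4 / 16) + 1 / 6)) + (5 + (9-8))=13428 / 805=16.68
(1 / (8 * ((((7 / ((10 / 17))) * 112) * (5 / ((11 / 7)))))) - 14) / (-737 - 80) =5224565 / 304891328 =0.02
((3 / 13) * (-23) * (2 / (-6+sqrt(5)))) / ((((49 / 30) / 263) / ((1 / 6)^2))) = 12.61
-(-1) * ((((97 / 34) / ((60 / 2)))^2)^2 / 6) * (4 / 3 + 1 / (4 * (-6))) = 2744407711 / 155870231040000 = 0.00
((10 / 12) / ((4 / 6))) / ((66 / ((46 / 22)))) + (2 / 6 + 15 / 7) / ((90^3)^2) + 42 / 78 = 0.58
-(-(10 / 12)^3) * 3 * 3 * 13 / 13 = 125 / 24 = 5.21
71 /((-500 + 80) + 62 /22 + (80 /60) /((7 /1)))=-0.17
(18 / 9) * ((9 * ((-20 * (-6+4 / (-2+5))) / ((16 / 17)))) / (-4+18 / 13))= -1365 / 2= -682.50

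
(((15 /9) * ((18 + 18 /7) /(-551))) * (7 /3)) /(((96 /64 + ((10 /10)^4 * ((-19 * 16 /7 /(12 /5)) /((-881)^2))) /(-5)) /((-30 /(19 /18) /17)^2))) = -152092783987200 /562186426139861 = -0.27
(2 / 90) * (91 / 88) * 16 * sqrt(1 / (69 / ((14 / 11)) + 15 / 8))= 0.05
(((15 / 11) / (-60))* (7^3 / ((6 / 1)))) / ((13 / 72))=-1029 / 143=-7.20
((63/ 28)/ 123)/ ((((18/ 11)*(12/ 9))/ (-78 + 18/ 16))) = -165/ 256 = -0.64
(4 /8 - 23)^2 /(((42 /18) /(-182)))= -39487.50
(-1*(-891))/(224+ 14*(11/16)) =2376/623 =3.81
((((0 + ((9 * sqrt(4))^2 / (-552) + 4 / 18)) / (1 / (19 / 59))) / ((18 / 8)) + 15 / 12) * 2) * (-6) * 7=-3686431 / 36639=-100.61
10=10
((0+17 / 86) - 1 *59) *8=-20228 / 43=-470.42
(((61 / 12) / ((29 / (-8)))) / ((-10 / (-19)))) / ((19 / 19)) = -1159 / 435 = -2.66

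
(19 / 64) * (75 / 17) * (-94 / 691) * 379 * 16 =-25383525 / 23494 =-1080.43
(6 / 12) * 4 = 2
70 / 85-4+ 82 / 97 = -3844 / 1649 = -2.33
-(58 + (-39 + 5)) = -24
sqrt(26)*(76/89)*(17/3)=1292*sqrt(26)/267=24.67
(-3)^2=9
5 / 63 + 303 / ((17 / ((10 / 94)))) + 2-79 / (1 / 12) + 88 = -43089706 / 50337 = -856.02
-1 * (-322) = 322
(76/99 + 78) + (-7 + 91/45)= 36526/495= 73.79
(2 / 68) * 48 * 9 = 216 / 17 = 12.71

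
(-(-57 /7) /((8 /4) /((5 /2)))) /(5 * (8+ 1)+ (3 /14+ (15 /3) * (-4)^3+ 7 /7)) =-285 /7666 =-0.04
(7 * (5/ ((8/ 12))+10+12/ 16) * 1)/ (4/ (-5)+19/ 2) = 14.68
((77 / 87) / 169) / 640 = 77 / 9409920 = 0.00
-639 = -639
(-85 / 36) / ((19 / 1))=-85 / 684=-0.12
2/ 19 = 0.11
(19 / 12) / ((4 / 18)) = 57 / 8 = 7.12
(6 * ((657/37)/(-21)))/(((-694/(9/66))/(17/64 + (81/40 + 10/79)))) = 0.00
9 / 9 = 1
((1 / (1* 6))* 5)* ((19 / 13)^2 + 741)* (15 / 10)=313975 / 338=928.92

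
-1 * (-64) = 64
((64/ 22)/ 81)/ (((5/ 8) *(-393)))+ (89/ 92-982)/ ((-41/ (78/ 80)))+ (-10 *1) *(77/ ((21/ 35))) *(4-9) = 340241688015979/ 52832593440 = 6440.00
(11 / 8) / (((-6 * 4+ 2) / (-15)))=15 / 16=0.94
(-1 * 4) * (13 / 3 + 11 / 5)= -392 / 15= -26.13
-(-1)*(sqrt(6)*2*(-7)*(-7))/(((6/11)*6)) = 539*sqrt(6)/18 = 73.35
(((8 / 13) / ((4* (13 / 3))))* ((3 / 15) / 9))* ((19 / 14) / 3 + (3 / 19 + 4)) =283 / 77805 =0.00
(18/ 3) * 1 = 6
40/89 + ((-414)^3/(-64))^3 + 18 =62104506593220576311927/45568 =1362897353257122900.10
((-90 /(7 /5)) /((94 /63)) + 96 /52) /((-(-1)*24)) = -8399 /4888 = -1.72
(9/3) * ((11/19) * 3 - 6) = -243/19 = -12.79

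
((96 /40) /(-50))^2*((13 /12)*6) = 234 /15625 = 0.01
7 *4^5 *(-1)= -7168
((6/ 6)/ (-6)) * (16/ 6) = -4/ 9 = -0.44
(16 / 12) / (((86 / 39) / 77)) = 46.56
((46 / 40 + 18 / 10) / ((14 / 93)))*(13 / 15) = 23777 / 1400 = 16.98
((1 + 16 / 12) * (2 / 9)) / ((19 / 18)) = 28 / 57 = 0.49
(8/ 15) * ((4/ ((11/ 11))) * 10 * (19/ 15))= 1216/ 45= 27.02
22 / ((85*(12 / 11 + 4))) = 121 / 2380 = 0.05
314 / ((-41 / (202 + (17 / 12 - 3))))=-377585 / 246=-1534.90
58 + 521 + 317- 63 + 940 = 1773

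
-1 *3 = -3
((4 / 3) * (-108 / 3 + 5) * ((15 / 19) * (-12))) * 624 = 4642560 / 19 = 244345.26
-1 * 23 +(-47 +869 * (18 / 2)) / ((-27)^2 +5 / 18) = -12.34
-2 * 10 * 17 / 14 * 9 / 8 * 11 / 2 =-8415 / 56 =-150.27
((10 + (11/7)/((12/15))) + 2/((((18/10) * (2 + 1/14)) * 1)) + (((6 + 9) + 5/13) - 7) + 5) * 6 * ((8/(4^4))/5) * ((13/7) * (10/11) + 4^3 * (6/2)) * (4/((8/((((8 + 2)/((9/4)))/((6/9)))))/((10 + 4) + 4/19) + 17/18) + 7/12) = 455541874225759/541918016640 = 840.61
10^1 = 10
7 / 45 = 0.16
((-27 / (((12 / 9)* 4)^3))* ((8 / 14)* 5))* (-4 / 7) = 3645 / 12544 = 0.29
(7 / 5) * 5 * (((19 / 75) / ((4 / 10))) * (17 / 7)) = 323 / 30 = 10.77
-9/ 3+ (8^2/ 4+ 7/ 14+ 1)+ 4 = 37/ 2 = 18.50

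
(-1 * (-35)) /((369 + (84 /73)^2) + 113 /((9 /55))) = 1678635 /50880848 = 0.03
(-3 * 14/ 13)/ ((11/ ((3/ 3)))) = -42/ 143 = -0.29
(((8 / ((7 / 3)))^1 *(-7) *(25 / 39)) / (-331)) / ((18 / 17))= 1700 / 38727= 0.04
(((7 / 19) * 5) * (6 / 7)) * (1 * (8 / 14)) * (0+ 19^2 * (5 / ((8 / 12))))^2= 46298250 / 7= 6614035.71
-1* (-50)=50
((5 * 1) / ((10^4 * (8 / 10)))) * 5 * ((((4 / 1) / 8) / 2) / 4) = 1 / 5120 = 0.00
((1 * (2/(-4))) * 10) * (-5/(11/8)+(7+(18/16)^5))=-9309775/360448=-25.83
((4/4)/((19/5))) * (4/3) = 20/57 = 0.35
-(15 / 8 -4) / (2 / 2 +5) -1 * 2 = -79 / 48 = -1.65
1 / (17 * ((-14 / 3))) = -3 / 238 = -0.01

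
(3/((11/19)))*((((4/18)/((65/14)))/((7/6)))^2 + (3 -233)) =-166168034/139425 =-1191.81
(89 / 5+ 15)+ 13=229 / 5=45.80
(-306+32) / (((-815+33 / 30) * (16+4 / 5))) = 3425 / 170919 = 0.02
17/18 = 0.94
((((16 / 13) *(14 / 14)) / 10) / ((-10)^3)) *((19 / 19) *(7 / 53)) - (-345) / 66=49521721 / 9473750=5.23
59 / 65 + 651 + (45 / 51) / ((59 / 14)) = 652.12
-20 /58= -10 /29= -0.34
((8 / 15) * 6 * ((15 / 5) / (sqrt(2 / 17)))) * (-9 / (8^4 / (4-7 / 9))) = -87 * sqrt(34) / 2560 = -0.20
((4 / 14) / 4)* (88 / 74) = 22 / 259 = 0.08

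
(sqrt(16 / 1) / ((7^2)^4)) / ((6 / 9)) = 0.00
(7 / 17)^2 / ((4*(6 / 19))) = 931 / 6936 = 0.13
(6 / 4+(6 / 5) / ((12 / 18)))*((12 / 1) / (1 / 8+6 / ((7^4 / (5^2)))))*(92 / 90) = 19438496 / 90025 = 215.92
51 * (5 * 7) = 1785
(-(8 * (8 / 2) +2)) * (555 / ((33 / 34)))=-213860 / 11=-19441.82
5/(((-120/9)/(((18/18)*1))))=-0.38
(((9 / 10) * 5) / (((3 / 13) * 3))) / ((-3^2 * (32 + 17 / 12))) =-26 / 1203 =-0.02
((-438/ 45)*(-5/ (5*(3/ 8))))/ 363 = 1168/ 16335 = 0.07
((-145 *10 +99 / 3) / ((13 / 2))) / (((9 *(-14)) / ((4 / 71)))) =436 / 4473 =0.10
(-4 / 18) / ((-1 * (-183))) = -2 / 1647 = -0.00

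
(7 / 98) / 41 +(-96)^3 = -507838463 / 574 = -884736.00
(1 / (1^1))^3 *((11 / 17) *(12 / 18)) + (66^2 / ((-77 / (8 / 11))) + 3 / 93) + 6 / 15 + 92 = 2861969 / 55335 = 51.72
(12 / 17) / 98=6 / 833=0.01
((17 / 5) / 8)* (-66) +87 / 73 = -39213 / 1460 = -26.86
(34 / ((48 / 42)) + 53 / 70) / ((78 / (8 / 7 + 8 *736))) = 22008463 / 9555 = 2303.35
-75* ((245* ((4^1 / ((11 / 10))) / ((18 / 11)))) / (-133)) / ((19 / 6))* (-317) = -11095000 / 361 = -30734.07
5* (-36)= -180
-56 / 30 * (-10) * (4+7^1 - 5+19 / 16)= 134.17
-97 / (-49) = 97 / 49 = 1.98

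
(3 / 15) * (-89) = -89 / 5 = -17.80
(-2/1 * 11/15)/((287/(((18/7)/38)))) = -66/190855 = -0.00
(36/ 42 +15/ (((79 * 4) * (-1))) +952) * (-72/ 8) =-18968535/ 2212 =-8575.29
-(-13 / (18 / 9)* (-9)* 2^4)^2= -876096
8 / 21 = 0.38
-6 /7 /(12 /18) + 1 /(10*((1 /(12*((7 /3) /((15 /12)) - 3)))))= -2.65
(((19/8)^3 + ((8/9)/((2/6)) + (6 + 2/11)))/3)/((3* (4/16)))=375851/38016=9.89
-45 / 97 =-0.46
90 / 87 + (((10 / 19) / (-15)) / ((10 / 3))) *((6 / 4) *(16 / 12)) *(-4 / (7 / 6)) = 21342 / 19285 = 1.11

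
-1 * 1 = -1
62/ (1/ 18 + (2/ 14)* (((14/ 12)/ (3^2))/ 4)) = 13392/ 13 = 1030.15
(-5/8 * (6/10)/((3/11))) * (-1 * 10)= 55/4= 13.75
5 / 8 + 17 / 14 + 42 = 2455 / 56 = 43.84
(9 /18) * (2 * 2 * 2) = 4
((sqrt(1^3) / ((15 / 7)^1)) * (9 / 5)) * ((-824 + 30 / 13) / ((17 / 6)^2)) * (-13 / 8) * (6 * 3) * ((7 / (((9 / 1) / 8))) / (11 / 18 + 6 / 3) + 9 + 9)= 17406938556 / 339575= 51260.95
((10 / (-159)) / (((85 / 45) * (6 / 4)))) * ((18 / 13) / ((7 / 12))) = -4320 / 81991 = -0.05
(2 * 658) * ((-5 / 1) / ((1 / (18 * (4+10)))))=-1658160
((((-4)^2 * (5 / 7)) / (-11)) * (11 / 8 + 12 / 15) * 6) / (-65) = 1044 / 5005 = 0.21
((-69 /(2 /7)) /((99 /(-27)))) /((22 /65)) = 94185 /484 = 194.60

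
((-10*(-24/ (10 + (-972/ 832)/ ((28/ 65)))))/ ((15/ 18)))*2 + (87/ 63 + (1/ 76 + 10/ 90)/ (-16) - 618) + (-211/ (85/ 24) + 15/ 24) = -2536579493243/ 4252127040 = -596.54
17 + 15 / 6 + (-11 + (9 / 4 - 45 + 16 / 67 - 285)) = -85495 / 268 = -319.01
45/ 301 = 0.15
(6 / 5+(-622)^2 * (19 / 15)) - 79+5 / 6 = 4899761 / 10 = 489976.10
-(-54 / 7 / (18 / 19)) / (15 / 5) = 19 / 7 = 2.71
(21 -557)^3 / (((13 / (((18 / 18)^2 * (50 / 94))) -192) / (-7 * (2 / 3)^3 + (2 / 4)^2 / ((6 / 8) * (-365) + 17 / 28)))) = -51548011180400 / 27031617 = -1906952.56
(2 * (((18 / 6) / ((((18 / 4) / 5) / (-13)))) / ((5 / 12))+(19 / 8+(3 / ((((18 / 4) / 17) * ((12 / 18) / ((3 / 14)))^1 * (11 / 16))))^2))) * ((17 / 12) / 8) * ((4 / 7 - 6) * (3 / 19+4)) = 1561714265 / 2656192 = 587.95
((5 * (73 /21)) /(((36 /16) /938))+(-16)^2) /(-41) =-202552 /1107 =-182.97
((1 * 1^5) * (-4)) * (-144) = 576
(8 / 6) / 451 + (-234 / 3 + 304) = 305782 / 1353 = 226.00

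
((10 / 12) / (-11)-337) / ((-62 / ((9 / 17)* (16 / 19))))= 266964 / 110143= 2.42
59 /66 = 0.89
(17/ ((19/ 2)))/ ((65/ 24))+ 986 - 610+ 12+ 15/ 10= 963697/ 2470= 390.16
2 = 2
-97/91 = -1.07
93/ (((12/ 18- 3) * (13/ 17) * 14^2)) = -0.27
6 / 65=0.09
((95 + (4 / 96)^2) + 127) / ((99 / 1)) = 127873 / 57024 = 2.24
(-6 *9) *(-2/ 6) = 18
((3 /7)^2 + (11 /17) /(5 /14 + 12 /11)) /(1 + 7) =117125 /1486072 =0.08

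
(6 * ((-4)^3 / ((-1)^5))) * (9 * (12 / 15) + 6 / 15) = 14592 / 5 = 2918.40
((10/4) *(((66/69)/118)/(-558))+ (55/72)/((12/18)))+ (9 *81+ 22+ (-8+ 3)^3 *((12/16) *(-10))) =10235279483/6057648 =1689.65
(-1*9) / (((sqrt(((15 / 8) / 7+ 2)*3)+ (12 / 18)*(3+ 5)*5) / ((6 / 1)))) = -725760 / 354971+ 972*sqrt(5334) / 354971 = -1.84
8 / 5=1.60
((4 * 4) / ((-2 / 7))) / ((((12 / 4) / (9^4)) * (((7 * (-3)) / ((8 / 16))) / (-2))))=-5832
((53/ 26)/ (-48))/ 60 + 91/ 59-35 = -33.46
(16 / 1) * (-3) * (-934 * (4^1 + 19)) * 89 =91771104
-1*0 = 0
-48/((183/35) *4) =-140/61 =-2.30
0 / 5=0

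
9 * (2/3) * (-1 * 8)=-48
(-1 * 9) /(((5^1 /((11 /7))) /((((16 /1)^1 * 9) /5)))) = -14256 /175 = -81.46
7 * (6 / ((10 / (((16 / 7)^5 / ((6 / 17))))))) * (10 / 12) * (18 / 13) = 26738688 / 31213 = 856.65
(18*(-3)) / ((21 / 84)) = -216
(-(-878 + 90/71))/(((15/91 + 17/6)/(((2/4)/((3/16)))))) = 90633088/116227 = 779.79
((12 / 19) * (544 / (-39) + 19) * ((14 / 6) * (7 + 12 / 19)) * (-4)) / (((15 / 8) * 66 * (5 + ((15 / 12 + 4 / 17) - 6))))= -174040832 / 45996093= -3.78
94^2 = 8836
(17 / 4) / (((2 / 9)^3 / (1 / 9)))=1377 / 32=43.03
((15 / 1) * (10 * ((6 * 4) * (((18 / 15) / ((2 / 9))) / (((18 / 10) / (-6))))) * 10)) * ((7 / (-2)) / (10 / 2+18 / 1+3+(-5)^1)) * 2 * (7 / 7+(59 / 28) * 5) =17442000 / 7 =2491714.29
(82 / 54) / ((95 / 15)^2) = 41 / 1083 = 0.04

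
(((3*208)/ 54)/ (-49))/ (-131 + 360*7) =-0.00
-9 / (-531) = 1 / 59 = 0.02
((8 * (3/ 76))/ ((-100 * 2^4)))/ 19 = -3/ 288800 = -0.00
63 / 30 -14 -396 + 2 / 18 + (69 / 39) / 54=-715612 / 1755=-407.76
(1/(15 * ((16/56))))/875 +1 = 3751/3750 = 1.00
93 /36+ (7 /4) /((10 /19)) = 709 /120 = 5.91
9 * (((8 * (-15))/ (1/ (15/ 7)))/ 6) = -2700/ 7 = -385.71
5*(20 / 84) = 25 / 21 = 1.19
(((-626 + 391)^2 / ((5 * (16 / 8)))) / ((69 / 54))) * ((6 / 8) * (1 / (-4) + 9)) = 10437525 / 368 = 28362.84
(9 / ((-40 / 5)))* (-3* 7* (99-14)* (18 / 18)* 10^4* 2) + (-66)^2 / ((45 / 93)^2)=1004527624 / 25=40181104.96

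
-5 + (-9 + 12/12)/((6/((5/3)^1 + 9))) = -173/9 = -19.22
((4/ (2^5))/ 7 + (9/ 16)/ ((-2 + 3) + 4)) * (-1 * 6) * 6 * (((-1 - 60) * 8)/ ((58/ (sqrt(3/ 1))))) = 40077 * sqrt(3)/ 1015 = 68.39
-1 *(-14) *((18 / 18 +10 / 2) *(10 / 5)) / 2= 84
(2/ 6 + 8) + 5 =40/ 3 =13.33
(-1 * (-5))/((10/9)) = 9/2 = 4.50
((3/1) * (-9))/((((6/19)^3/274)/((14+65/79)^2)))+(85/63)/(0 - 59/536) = -4789474048353191/92791188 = -51615612.99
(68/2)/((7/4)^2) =544/49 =11.10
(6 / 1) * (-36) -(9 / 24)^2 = -13833 / 64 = -216.14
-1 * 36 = -36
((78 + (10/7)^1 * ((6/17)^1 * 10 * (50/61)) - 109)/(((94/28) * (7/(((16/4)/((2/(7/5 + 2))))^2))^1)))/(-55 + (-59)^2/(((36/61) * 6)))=-5729171904/100576295225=-0.06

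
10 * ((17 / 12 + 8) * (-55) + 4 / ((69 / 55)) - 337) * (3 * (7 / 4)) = -8227695 / 184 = -44715.73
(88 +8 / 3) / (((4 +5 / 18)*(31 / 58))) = 94656 / 2387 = 39.65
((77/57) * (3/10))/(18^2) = 77/61560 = 0.00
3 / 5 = 0.60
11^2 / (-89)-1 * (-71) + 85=13763 / 89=154.64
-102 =-102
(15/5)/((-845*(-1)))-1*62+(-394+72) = -324477/845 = -384.00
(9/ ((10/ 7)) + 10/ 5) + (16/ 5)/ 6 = 53/ 6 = 8.83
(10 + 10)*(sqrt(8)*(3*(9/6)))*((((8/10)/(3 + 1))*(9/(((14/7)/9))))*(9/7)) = 13122*sqrt(2)/7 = 2651.04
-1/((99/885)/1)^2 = -87025/1089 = -79.91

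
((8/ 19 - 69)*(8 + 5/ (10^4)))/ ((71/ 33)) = -688026999/ 2698000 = -255.01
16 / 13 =1.23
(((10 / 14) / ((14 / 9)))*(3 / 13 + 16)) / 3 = 3165 / 1274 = 2.48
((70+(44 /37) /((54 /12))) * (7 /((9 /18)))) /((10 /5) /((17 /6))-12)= -1392181 /15984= -87.10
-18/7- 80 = -82.57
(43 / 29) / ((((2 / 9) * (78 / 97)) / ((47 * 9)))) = 5292999 / 1508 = 3509.95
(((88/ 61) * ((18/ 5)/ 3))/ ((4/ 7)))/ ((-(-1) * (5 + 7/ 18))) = 16632/ 29585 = 0.56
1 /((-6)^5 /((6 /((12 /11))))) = -11 /15552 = -0.00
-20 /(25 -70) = 4 /9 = 0.44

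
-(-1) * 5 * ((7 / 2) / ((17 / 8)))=140 / 17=8.24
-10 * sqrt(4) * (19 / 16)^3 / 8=-4.19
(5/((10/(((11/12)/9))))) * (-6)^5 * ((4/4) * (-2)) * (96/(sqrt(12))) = 12672 * sqrt(3) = 21948.55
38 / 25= 1.52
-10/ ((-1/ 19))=190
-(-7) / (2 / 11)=77 / 2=38.50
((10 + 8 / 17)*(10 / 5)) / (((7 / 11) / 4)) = 15664 / 119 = 131.63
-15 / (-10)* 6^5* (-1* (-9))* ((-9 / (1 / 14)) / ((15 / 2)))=-8817984 / 5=-1763596.80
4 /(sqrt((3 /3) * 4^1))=2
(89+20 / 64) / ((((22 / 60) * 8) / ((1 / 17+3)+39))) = 1393275 / 1088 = 1280.58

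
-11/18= -0.61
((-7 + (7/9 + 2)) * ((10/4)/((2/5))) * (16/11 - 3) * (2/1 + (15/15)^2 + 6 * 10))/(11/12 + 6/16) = 678300/341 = 1989.15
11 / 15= 0.73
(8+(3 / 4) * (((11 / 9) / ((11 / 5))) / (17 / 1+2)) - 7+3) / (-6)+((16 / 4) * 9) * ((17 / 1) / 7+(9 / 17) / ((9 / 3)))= 93.11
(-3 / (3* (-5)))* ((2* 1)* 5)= 2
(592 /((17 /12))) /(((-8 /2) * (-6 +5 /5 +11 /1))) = -296 /17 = -17.41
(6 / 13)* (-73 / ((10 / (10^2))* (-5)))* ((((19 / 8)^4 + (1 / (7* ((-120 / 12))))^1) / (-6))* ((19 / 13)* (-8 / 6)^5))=2199.75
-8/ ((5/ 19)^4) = -1042568/ 625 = -1668.11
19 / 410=0.05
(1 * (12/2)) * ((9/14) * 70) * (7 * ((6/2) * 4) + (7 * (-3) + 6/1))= 18630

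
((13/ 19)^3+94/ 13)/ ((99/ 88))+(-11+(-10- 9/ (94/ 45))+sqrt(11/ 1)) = -1402827773/ 75435282+sqrt(11) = -15.28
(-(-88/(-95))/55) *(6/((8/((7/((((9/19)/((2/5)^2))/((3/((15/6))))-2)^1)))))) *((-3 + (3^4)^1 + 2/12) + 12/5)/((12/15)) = -33838/1775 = -19.06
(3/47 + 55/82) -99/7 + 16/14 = -47271/3854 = -12.27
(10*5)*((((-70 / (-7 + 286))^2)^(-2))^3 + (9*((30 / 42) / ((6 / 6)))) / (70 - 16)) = 667377709729519547843299993123 / 830477232060000000000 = 803607472.87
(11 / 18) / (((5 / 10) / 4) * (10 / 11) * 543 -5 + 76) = 242 / 52551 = 0.00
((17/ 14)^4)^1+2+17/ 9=6.06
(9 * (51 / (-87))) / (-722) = 153 / 20938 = 0.01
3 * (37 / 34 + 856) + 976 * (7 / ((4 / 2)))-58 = 201595 / 34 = 5929.26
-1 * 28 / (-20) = 7 / 5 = 1.40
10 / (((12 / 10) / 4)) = 100 / 3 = 33.33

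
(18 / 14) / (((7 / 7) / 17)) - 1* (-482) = 3527 / 7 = 503.86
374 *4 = 1496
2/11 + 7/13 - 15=-2042/143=-14.28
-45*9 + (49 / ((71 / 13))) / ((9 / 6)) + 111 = -61348 / 213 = -288.02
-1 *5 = -5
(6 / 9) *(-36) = -24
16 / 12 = 4 / 3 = 1.33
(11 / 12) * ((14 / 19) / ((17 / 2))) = 0.08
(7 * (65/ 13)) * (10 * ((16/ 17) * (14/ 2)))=39200/ 17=2305.88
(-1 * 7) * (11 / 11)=-7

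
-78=-78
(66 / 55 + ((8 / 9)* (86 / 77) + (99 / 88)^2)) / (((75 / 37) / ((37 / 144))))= 1049936753 / 2395008000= 0.44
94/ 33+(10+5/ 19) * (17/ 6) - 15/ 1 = 21227/ 1254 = 16.93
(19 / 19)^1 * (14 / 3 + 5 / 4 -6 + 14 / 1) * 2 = 167 / 6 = 27.83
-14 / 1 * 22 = -308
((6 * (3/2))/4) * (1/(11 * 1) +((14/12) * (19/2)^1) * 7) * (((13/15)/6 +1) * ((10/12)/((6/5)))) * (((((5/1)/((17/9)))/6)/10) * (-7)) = -36962065/861696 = -42.89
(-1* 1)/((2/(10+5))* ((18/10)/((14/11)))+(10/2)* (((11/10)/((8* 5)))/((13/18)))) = -18200/6897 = -2.64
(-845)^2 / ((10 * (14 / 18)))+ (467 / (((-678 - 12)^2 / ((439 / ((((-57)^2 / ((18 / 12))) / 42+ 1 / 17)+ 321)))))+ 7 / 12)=91803.80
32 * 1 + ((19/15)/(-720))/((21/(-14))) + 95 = 2057419/16200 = 127.00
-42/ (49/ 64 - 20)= 2688/ 1231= 2.18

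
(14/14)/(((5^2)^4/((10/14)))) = 1/546875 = 0.00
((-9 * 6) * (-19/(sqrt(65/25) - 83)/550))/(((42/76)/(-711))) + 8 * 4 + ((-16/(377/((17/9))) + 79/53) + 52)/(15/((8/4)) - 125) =61.03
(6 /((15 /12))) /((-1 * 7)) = -24 /35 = -0.69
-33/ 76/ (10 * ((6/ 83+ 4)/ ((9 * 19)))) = -24651/ 13520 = -1.82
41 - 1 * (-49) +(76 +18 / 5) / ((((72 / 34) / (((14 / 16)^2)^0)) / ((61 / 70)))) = 122.76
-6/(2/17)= -51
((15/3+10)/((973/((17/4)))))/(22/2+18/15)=1275/237412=0.01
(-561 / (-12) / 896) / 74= 187 / 265216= 0.00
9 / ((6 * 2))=3 / 4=0.75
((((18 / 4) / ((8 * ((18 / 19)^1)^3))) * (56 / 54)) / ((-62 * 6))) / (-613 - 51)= 48013 / 17286607872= 0.00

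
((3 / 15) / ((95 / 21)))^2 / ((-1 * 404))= -441 / 91152500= -0.00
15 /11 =1.36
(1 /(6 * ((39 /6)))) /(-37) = -1 /1443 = -0.00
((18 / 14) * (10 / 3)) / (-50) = -3 / 35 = -0.09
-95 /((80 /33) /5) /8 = -3135 /128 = -24.49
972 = 972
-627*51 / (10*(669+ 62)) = -1881 / 430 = -4.37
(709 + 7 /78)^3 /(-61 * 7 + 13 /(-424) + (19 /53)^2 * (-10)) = -475268639461978861 /570952078047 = -832414.24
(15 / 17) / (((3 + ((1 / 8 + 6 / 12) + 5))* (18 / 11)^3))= 6655 / 285039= 0.02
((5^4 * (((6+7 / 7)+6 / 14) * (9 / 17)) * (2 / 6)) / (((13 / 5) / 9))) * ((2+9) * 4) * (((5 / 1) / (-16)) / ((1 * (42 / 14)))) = -1546875 / 119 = -12998.95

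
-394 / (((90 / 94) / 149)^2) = -19322551546 / 2025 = -9542000.76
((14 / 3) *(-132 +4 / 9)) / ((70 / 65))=-15392 / 27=-570.07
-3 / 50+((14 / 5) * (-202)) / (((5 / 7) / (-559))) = 885277 / 2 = 442638.50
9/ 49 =0.18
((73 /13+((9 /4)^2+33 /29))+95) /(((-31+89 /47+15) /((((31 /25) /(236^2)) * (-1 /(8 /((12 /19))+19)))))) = 938764041 /176336098016000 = 0.00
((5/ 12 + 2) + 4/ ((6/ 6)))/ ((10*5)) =0.13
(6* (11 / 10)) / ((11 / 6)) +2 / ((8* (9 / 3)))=221 / 60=3.68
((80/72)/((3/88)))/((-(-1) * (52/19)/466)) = 1947880/351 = 5549.52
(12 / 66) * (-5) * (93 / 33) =-310 / 121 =-2.56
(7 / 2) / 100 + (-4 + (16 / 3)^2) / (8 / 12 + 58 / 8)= 35599 / 11400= 3.12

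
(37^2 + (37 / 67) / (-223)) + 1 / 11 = 225011053 / 164351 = 1369.09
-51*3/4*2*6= -459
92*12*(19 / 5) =20976 / 5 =4195.20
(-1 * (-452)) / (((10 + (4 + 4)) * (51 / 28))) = 6328 / 459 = 13.79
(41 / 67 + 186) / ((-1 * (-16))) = 12503 / 1072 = 11.66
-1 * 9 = -9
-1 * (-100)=100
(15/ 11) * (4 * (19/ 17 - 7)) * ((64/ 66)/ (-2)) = 32000/ 2057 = 15.56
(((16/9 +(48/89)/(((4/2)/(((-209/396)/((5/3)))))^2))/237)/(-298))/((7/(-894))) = 143483/44295300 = 0.00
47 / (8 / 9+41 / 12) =1692 / 155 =10.92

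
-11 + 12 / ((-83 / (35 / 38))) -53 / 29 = -12.96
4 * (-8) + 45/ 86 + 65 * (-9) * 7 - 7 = -355479/ 86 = -4133.48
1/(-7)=-1/7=-0.14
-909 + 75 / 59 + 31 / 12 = -905.15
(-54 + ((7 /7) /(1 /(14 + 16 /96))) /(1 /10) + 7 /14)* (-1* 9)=-1587 /2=-793.50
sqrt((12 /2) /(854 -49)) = sqrt(4830) /805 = 0.09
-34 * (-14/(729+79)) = 119/202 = 0.59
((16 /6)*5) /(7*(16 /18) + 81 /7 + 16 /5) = 4200 /6613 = 0.64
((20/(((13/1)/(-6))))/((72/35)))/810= -35/6318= -0.01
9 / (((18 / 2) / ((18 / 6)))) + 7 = 10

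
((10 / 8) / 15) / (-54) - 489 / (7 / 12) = -3802471 / 4536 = -838.29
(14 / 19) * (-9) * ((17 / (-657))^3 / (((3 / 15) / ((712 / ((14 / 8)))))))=139922240 / 598697163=0.23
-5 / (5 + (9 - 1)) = -5 / 13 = -0.38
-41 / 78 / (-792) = 41 / 61776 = 0.00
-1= -1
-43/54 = -0.80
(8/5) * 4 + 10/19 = 658/95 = 6.93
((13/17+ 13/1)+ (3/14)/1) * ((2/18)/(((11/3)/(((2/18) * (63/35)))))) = 1109/13090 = 0.08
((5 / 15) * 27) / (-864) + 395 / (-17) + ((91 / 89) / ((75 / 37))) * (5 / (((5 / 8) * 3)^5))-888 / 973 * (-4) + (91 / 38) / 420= -198612006741773257 / 10195367899500000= -19.48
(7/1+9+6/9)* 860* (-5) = -215000/3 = -71666.67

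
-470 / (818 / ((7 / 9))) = -1645 / 3681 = -0.45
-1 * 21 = -21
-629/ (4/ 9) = -5661/ 4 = -1415.25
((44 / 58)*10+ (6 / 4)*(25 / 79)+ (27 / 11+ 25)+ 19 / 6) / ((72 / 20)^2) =73112075 / 24495372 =2.98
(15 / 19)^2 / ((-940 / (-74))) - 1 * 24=-812751 / 33934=-23.95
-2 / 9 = -0.22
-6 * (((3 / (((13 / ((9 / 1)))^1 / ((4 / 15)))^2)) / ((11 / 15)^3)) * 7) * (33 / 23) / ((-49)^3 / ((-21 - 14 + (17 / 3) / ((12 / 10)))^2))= 962361000 / 7904785889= 0.12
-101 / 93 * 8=-808 / 93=-8.69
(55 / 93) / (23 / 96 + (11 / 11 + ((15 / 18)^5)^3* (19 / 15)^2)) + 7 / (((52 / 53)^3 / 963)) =176913361875032472063987 / 24785172797960589248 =7137.87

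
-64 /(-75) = 64 /75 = 0.85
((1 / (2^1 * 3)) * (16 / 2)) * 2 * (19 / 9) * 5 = 760 / 27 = 28.15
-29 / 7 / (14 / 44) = -638 / 49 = -13.02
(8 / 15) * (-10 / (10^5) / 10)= -1 / 187500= -0.00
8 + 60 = 68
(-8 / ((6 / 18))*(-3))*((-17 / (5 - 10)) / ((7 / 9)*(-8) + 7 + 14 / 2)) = 31.47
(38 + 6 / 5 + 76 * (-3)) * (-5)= 944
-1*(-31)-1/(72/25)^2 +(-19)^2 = 2031503/5184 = 391.88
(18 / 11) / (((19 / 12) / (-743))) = -160488 / 209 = -767.89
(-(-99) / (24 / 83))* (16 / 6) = 913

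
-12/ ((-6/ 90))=180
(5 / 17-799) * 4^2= -217248 / 17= -12779.29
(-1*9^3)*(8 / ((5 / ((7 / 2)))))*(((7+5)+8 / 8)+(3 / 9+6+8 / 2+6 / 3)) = -517104 / 5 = -103420.80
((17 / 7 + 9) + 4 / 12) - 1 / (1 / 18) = -131 / 21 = -6.24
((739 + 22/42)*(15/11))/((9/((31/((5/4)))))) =2778.82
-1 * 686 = -686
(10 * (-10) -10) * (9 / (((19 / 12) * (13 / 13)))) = -11880 / 19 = -625.26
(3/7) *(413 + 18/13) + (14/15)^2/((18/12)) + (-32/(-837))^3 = 237685451783933/1334005975575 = 178.17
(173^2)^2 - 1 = 895745040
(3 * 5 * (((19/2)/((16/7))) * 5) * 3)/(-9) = -3325/32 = -103.91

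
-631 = -631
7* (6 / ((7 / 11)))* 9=594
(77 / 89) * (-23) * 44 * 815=-63508060 / 89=-713573.71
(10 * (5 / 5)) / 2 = 5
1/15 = 0.07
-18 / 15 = -6 / 5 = -1.20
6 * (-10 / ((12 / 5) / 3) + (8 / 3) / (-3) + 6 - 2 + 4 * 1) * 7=-679 / 3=-226.33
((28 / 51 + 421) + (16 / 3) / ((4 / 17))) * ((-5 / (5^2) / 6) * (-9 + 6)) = 4531 / 102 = 44.42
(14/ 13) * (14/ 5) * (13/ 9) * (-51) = -222.13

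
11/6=1.83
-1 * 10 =-10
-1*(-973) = 973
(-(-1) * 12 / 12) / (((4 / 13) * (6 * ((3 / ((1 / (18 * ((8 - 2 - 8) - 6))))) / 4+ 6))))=-13 / 2448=-0.01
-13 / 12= -1.08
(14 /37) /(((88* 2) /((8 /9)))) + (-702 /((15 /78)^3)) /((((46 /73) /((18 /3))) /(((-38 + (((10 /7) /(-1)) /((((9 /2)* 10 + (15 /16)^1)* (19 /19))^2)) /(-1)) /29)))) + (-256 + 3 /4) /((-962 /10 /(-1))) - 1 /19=31226998657942525839139 /25356535476772500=1231516.77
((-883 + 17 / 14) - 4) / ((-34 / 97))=1202897 / 476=2527.09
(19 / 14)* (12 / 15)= 38 / 35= 1.09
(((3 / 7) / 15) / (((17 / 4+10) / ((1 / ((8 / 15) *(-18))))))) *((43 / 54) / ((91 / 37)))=-1591 / 23528232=-0.00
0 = 0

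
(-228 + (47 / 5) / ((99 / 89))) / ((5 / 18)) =-790.38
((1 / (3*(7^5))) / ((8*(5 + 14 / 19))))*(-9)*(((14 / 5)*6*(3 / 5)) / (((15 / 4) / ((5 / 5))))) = -342 / 32713625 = -0.00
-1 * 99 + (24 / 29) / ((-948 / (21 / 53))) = -12020919 / 121423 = -99.00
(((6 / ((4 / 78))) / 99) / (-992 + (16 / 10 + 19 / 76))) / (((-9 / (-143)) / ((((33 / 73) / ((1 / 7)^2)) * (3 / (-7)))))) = 37180 / 206517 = 0.18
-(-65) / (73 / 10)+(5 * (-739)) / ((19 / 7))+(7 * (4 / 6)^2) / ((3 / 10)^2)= -1317.84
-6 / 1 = -6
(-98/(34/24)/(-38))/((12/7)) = 343/323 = 1.06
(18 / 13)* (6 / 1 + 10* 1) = 288 / 13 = 22.15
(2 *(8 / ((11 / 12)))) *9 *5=8640 / 11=785.45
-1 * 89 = -89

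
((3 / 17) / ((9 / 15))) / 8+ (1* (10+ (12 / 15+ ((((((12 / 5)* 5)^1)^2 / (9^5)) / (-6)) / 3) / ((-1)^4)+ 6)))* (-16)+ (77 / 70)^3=-267.43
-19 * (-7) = 133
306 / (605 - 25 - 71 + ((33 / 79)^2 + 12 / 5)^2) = 148984059825 / 251046907147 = 0.59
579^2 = 335241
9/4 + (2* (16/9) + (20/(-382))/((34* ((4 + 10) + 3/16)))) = 154044541/26534484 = 5.81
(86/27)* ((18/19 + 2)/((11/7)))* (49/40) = 206486/28215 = 7.32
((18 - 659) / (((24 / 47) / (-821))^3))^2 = 1356319948642666103623505826305929 / 191102976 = 7097325102057364630593224.00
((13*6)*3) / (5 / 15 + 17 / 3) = 39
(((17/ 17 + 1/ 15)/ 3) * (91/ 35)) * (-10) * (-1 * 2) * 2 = 1664/ 45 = 36.98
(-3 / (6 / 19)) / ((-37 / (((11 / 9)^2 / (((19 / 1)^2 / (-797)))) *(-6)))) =5.08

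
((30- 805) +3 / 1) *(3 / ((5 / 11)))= -25476 / 5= -5095.20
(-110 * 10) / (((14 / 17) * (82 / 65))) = -303875 / 287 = -1058.80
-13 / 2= -6.50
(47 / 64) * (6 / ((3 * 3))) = 47 / 96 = 0.49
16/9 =1.78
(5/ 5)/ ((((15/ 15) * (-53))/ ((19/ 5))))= -19/ 265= -0.07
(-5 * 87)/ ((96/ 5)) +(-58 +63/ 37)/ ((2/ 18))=-626729/ 1184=-529.33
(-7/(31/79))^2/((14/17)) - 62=623515/1922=324.41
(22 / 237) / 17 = 22 / 4029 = 0.01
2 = 2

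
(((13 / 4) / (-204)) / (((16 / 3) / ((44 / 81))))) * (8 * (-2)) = 143 / 5508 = 0.03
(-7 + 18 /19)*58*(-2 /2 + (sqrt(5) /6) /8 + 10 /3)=-46690 /57- 3335*sqrt(5) /456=-835.48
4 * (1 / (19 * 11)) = 4 / 209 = 0.02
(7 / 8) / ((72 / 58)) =203 / 288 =0.70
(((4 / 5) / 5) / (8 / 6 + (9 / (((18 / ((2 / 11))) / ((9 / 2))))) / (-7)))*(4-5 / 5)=5544 / 14725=0.38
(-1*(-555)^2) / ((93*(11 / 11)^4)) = -102675 / 31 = -3312.10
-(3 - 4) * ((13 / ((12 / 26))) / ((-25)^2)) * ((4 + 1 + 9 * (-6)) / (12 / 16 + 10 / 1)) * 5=-16562 / 16125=-1.03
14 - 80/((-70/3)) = 122/7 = 17.43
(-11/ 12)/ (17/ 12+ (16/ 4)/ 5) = -55/ 133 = -0.41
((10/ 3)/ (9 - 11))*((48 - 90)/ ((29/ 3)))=210/ 29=7.24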